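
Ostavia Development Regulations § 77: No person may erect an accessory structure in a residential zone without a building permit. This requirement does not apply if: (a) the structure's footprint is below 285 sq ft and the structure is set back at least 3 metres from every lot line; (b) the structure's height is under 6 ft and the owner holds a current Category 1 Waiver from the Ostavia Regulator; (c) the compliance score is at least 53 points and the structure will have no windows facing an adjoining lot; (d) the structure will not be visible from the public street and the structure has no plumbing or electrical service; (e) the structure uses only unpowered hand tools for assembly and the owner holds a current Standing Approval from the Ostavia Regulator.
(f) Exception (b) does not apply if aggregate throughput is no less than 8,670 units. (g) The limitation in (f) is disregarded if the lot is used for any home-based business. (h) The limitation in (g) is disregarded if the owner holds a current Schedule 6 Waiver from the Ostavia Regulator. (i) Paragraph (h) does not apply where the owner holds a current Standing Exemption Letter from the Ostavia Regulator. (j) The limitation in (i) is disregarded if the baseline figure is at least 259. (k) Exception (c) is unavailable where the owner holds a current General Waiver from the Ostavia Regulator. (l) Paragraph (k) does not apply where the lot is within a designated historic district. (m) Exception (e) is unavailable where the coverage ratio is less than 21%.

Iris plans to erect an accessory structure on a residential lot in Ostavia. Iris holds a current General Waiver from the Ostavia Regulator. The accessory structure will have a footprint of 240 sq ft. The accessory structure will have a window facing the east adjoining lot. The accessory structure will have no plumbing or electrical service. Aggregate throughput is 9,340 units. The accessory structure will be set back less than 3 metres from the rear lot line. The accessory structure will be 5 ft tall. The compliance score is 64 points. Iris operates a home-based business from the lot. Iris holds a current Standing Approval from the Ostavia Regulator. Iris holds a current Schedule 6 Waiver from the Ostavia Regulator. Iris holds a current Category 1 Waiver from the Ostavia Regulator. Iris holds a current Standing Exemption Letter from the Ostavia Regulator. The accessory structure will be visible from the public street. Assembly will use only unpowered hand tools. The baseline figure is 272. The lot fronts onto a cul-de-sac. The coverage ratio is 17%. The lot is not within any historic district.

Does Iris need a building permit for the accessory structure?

Yes — Iris must obtain a building permit.

Exception (a) fails — the rear setback is under 3 m.
Exception (b)'s conditions are all satisfied: the structure's height is 5 ft, under the 6 ft limit; a current Category 1 Waiver is held. But: (f) operates — aggregate throughput is 9,340 units, meeting the 8,670 units threshold. (g) would limit (f) — a home-based business operates on the lot — but (h) sets (g) aside: (h) operates — a current Schedule 6 Waiver is held. (i) would limit (h) — a current Standing Exemption Letter is held — but (j) sets (i) aside: (j) operates against (i): the baseline figure is 272, meeting the 259 threshold. So (b) is unavailable.
Exception (c) fails — a window faces an adjoining lot.
Exception (d) fails — the structure will be visible from the street.
Exception (e)'s conditions are all satisfied: assembly uses only hand tools; a current Standing Approval is held. Turning to paragraph (m): (m) operates against (e): the coverage ratio is 17%, less than the 21% limit. (e) is therefore removed.
None of the exceptions is available; § 77 applies in full.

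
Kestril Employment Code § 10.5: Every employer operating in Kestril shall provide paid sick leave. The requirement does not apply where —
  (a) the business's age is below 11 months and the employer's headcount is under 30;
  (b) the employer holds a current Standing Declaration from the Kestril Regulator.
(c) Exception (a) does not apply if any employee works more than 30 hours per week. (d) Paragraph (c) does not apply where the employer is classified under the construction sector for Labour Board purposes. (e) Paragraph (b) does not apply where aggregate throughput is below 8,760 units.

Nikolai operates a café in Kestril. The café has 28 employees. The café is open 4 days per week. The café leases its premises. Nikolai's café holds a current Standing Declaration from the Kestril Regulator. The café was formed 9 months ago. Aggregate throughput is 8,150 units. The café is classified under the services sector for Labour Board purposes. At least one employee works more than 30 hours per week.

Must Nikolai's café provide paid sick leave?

Yes — Nikolai's café must provide paid sick leave.

Exception (a): the business's age is 9 months, below the 11 months limit; the employer's headcount is 28, under the 30 limit — every condition holds. But applying paragraphs (c)–(d): (c) operates against (a): at least one employee exceeds 30 hours/week. (d), which would lift (c), is inapplicable — the café is classified under the services sector. Exception (a) does not apply.
All of (b)'s requirements are met (a current Standing Declaration is held). However, paragraph (e) must be considered: (e) is engaged — aggregate throughput is 8,150 units, below the 8,760 units limit. (b) is therefore removed.
Every exception is unavailable, so the rule governs.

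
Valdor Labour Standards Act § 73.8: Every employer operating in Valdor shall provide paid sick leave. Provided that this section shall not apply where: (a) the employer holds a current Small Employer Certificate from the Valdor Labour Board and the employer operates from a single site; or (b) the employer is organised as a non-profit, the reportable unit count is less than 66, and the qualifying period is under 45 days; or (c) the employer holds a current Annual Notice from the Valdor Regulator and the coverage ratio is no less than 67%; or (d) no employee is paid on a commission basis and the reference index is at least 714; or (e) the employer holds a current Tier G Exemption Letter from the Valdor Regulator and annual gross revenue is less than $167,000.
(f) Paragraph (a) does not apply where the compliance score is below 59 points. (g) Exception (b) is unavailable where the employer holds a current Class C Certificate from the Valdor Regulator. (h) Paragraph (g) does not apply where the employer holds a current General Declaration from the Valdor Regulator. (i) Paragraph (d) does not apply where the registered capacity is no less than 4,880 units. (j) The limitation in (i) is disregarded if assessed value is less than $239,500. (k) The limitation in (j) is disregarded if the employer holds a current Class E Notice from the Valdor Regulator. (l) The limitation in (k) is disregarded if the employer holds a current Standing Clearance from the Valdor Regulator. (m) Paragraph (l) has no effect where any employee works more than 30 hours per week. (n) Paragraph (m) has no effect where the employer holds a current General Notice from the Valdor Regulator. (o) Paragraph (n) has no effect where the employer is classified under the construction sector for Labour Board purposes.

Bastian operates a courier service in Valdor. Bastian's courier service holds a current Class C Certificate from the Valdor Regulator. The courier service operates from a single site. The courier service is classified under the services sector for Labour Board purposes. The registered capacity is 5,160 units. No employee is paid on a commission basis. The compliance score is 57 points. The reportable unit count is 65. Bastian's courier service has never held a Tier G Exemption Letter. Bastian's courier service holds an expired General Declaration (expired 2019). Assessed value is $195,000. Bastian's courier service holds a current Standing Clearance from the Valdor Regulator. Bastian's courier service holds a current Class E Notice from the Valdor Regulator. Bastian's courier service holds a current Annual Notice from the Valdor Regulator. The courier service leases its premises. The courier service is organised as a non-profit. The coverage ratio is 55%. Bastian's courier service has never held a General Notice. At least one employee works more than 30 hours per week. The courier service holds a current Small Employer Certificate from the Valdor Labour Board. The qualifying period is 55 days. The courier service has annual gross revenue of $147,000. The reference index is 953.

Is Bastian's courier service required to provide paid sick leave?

Exception (a): a current Small Employer Certificate is held; the employer operates from a single site — every condition holds. Turning to paragraph (f): (f) is triggered — the compliance score is 57 points, below the 59 points limit. Exception (a) does not apply.
Exception (b) fails — the qualifying period is 55 days, not under 45 days.
Exception (c) does not apply: the coverage ratio is 55%, short of 67%.
Exception (d) is satisfied on its face — no employee is paid on commission; the reference index is 953, meeting the 714 threshold. However, paragraphs (i)–(o) must be considered: (i) is engaged — the registered capacity is 5,160 units, meeting the 4,880 units threshold. (j) is engaged (assessed value is $195,000, less than the $239,500 limit), but is set aside by (k): (k) operates against (j): a current Class E Notice is held. (l) is triggered (a current Standing Clearance is held), but yields to (m): (m) is engaged — at least one employee exceeds 30 hours/week. (n) is not triggered (the General Notice is not current), so (m) stands. (d) is therefore removed.
Exception (e) does not apply: there is no Tier G Exemption Letter in force.
No exception applies. The general rule governs.

Yes — Bastian's courier service must provide paid sick leave.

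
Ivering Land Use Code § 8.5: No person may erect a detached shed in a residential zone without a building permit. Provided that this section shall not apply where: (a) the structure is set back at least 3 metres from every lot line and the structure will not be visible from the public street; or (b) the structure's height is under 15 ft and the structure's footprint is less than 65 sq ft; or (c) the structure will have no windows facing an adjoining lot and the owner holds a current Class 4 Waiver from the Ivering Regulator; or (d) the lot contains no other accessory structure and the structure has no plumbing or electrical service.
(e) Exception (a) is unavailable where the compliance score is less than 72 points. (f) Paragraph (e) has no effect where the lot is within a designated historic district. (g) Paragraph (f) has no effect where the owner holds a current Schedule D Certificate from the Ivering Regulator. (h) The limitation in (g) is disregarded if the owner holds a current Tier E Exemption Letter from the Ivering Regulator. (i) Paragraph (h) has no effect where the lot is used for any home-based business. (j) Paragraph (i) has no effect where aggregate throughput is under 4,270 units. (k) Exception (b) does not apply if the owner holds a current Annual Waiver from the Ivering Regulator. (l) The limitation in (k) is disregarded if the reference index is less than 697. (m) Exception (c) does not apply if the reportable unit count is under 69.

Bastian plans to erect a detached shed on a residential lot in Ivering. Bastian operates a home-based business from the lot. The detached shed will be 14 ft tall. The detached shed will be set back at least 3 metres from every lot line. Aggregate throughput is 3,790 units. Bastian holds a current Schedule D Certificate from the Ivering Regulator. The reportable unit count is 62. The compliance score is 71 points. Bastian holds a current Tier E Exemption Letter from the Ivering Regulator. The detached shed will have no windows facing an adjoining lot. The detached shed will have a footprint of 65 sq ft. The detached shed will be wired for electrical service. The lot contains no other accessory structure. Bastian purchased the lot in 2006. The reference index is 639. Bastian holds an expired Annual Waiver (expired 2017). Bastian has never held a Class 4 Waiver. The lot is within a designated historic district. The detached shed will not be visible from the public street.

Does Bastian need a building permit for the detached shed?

Exception (a) is satisfied on its face — the setback is at least 3 m on every side; the structure will not be visible from the street. Under paragraphs (e)–(j): (e) would limit (a) — the compliance score is 71 points, less than the 72 points limit — but (f) sets (e) aside: (f) operates against (e): the lot is in a historic district. (g) would limit (f) — a current Schedule D Certificate is held — but (h) sets (g) aside: (h) operates — a current Tier E Exemption Letter is held. (i) is engaged (a home-based business operates on the lot), but is overridden by (j): (j) operates against (i): aggregate throughput is 3,790 units, under the 4,270 units limit. So (a) applies.
Exception (b) does not apply: the structure's footprint is 65 sq ft, not less than 65 sq ft.
Exception (c) fails — there is no Class 4 Waiver in force.
Exception (d) requires that the structure has no plumbing or electrical service; but electrical service is planned, so (d) is unavailable.

No — exception (a) applies; Bastian does not need a building permit.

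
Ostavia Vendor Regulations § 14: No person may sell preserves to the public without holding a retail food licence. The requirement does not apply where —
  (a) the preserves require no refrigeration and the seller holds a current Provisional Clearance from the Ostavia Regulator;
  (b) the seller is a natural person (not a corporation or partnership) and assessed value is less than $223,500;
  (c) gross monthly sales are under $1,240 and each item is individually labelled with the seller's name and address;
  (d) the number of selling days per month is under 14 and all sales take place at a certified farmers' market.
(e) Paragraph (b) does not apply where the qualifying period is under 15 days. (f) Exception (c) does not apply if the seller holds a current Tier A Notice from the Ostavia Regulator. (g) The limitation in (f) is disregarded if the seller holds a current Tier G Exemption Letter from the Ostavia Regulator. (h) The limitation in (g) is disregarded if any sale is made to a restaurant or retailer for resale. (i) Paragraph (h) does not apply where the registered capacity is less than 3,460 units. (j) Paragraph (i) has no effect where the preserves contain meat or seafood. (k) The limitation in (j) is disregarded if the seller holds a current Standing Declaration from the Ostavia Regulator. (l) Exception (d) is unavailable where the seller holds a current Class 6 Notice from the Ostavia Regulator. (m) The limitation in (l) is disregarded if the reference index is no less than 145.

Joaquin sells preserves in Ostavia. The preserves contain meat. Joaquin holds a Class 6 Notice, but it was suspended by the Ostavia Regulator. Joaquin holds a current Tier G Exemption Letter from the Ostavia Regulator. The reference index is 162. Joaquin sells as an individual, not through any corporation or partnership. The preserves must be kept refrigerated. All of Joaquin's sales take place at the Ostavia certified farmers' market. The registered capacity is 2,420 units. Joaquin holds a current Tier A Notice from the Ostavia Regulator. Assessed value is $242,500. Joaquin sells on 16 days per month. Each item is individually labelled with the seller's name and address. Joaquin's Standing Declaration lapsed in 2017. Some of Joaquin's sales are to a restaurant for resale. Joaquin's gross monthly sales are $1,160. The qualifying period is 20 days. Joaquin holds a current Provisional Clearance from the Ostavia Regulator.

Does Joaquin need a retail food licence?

Yes — Joaquin must hold a retail food licence.

Exception (a) does not apply: the preserves require refrigeration.
Exception (b) fails — assessed value is $242,500, not less than $223,500.
All of (c)'s requirements are met (gross monthly sales are $1,160, under the $1,240 limit; items are individually labelled). But applying paragraphs (f)–(k): (f) operates against (c): a current Tier A Notice is held. (g) operates (a current Tier G Exemption Letter is held), but is displaced by (h): (h) operates against (g): some sales are to a restaurant for resale. (i) applies (the registered capacity is 2,420 units, less than the 3,460 units limit), but is itself disapplied by (j): (j) operates against (i): the preserves contain meat. (k), which would lift (j), does not operate here — no current Standing Declaration is held. (c) is therefore removed.
Exception (d) does not apply: the number of selling days per month is 16, not under 14.
Every exception is unavailable, so the rule governs.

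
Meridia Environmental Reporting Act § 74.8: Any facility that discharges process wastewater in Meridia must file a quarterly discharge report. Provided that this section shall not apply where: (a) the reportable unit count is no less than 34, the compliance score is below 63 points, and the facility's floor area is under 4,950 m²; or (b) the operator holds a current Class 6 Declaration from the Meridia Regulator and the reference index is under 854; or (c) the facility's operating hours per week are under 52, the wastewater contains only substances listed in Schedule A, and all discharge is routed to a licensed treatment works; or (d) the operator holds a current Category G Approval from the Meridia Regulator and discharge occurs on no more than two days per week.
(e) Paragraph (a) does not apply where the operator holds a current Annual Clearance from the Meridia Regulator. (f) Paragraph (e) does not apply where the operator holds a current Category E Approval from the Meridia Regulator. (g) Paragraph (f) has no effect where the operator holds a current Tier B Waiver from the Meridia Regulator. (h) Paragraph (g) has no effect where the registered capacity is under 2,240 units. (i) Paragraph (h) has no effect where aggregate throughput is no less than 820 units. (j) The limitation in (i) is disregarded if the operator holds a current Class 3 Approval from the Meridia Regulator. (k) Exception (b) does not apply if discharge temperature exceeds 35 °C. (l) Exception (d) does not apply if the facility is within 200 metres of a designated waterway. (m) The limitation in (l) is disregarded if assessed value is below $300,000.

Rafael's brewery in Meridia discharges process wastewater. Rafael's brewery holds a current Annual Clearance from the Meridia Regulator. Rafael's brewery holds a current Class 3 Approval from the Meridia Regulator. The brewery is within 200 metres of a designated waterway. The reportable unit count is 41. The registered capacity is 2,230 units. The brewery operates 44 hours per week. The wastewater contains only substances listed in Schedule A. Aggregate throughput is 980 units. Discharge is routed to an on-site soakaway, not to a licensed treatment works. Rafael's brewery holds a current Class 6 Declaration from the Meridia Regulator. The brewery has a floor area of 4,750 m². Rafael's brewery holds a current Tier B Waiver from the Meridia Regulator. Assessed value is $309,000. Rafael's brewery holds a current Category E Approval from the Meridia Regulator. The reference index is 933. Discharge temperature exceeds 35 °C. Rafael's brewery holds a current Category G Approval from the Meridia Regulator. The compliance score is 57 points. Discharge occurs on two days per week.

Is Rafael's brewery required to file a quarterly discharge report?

Exception (a)'s conditions are all satisfied: the reportable unit count is 41, meeting the 34 threshold; the compliance score is 57 points, below the 63 points limit; the facility's floor area is 4,750 m², under the 4,950 m² limit. As to paragraphs (e)–(j): (e) would limit (a) — a current Annual Clearance is held — but (f) sets (e) aside: (f) operates against (e): a current Category E Approval is held. (g) would limit (f) — a current Tier B Waiver is held — but (h) sets (g) aside: (h) is triggered — the registered capacity is 2,230 units, under the 2,240 units limit. (i) would limit (h) — aggregate throughput is 980 units, meeting the 820 units threshold — but (j) sets (i) aside: (j) is triggered — a current Class 3 Approval is held. So (a) applies.
Exception (b) does not apply: the reference index is 933, not under 854.
Exception (c) does not apply: discharge is not routed to a licensed treatment works.
Exception (d): a current Category G Approval is held; discharge occurs on no more than two days per week — every condition holds. However, paragraphs (l)–(m) must be considered: (l) is engaged — the brewery is within 200 m of a designated waterway. (m), which would lift (l), is inapplicable — assessed value is $309,000, not below $300,000. So (d) is unavailable.

No — exception (a) applies; Rafael's brewery is not required to file a quarterly discharge report.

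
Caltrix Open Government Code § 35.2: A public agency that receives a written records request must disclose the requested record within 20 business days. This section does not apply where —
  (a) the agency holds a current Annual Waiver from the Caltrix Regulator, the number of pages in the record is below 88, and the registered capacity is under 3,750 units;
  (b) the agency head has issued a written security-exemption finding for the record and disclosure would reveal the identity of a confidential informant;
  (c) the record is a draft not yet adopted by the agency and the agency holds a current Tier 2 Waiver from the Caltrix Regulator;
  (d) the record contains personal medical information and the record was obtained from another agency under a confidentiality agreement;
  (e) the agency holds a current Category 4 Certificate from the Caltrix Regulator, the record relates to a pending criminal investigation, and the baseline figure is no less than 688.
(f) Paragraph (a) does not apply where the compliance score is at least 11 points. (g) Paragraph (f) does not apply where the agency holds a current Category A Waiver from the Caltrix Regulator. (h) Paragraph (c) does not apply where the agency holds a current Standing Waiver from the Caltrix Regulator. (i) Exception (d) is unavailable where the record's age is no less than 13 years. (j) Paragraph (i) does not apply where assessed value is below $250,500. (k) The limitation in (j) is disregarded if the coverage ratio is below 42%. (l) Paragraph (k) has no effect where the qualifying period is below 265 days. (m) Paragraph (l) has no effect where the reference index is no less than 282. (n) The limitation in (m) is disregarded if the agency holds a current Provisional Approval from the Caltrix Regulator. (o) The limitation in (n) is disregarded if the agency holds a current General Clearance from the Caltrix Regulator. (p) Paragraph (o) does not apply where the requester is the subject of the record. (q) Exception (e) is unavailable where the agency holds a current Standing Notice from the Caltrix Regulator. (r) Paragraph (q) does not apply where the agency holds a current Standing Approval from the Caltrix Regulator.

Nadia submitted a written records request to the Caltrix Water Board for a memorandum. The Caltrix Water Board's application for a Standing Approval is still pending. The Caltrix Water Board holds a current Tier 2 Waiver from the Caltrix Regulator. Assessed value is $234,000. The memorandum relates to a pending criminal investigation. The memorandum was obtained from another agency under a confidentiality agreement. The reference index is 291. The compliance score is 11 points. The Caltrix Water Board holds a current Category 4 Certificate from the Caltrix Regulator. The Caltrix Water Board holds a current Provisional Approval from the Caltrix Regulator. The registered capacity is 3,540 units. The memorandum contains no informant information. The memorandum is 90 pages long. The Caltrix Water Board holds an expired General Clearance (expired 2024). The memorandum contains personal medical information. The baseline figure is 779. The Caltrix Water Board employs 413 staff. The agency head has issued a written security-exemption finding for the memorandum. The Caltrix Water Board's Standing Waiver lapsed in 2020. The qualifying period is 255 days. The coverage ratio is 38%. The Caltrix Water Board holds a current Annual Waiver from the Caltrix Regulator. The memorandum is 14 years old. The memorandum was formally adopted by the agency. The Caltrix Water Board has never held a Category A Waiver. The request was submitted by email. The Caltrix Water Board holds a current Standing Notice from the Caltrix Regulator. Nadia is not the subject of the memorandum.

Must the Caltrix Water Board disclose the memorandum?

Exception (a) fails — the number of pages in the record is 90, not below 88.
Exception (b) fails — the memorandum contains no informant information.
Exception (c) requires that the record is a draft not yet adopted by the agency; but the memorandum has been formally adopted, so (c) is unavailable.
Exception (d): the memorandum contains personal medical information; the memorandum was obtained under a confidentiality agreement — every condition holds. Considering the limiting provisions: (i) applies (the record's age is 14 years, meeting the 13 years threshold), but is overridden by (j): (j) operates against (i): assessed value is $234,000, below the $250,500 limit. (k) would limit (j) — the coverage ratio is 38%, below the 42% limit — but (l) sets (k) aside: (l) operates against (k): the qualifying period is 255 days, below the 265 days limit. (m) applies (the reference index is 291, meeting the 282 threshold), but is itself disapplied by (n): (n) operates against (m): a current Provisional Approval is held. (o), which would lift (n), is not triggered — the General Clearance is not current. Exception (d) stands.
Exception (e) is satisfied on its face — a current Category 4 Certificate is held; the memorandum relates to a pending investigation; the baseline figure is 779, meeting the 688 threshold. But: (q) operates against (e): a current Standing Notice is held. (r), which would lift (q), is inapplicable — the Standing Approval is not current. Exception (e) does not apply.

No — exception (d) applies; the Caltrix Water Board is not required to disclose the memorandum.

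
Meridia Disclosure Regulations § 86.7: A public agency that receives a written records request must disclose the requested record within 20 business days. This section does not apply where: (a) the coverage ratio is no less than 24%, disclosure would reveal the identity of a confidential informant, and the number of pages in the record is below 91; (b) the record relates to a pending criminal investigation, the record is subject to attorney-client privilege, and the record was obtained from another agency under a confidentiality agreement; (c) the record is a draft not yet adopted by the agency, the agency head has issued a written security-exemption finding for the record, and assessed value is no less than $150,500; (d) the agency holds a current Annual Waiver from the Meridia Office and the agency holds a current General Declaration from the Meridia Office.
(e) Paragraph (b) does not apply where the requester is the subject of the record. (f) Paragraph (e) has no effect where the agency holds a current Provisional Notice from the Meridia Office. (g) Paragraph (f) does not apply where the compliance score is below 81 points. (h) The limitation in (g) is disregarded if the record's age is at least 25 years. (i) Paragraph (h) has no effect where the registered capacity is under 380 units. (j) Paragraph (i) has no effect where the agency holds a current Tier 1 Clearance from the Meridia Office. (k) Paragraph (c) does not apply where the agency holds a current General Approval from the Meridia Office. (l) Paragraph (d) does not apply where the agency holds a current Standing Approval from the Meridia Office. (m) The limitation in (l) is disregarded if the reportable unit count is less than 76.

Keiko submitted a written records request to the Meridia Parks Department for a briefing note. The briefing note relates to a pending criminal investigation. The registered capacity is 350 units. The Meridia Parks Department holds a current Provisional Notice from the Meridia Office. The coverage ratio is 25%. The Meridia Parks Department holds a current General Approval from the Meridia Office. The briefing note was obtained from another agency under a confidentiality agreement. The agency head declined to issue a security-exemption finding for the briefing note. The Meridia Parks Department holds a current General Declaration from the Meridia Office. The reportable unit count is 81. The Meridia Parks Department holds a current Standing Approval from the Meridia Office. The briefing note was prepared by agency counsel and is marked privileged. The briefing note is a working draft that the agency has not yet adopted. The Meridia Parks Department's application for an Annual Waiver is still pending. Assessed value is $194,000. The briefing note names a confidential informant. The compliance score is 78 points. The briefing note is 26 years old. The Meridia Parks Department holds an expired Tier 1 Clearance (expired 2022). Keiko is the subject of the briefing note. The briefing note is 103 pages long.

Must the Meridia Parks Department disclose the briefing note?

Yes — the Meridia Parks Department must disclose the briefing note.

Exception (a) requires that the number of pages in the record is below 91; but the number of pages in the record is 103, not below 91, so (a) is unavailable.
Exception (b): the briefing note relates to a pending investigation; the briefing note is privileged; the briefing note was obtained under a confidentiality agreement — every condition holds. However, paragraphs (e)–(j) must be considered: (e) applies — Keiko is the subject of the briefing note. (f) operates (a current Provisional Notice is held), but is itself disapplied by (g): (g) is engaged — the compliance score is 78 points, below the 81 points limit. (h) would limit (g) — the record's age is 26 years, meeting the 25 years threshold — but (i) sets (h) aside: (i) operates against (h): the registered capacity is 350 units, under the 380 units limit. (j) is inapplicable (there is no Tier 1 Clearance in force), so (i) stands. So (b) is unavailable.
Exception (c) fails — the agency head declined to issue a security-exemption finding.
Exception (d) requires that the agency holds a current Annual Waiver from the Meridia Office; but there is no Annual Waiver in force, so (d) is unavailable.
No exception applies. The general rule governs.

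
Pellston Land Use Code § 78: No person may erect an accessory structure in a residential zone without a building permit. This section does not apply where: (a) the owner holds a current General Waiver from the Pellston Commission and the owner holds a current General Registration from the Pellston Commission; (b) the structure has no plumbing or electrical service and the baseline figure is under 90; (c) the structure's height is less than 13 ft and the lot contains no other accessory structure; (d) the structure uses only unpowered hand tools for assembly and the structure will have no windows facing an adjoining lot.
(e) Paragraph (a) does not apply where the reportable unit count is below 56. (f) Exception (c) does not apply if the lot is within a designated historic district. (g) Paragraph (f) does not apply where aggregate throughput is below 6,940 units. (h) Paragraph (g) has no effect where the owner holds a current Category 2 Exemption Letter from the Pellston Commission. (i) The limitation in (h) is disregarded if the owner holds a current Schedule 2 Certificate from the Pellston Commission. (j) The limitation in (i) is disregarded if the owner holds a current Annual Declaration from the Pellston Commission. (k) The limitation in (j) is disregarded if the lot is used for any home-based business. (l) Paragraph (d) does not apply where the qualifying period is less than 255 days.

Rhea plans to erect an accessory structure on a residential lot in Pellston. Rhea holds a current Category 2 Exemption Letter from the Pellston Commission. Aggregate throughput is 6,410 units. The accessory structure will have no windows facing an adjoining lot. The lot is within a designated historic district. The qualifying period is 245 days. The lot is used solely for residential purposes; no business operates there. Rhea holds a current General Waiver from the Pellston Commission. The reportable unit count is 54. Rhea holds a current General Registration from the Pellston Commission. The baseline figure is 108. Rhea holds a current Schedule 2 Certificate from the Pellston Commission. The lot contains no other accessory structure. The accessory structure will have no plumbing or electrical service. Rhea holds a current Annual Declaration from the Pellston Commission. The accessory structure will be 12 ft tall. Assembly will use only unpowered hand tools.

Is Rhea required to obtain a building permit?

Exception (a): a current General Waiver is held; a current General Registration is held — every condition holds. Turning to paragraph (e): (e) operates against (a): the reportable unit count is 54, below the 56 limit. So (a) is unavailable.
Exception (b) requires that the baseline figure is under 90; but the baseline figure is 108, not under 90, so (b) is unavailable.
All of (c)'s requirements are met (the structure's height is 12 ft, less than the 13 ft limit; the lot has no other accessory structure). But: (f) operates against (c): the lot is in a historic district. (g) is engaged (aggregate throughput is 6,410 units, below the 6,940 units limit), but yields to (h): (h) is triggered — a current Category 2 Exemption Letter is held. (i) is engaged (a current Schedule 2 Certificate is held), but is overridden by (j): (j) is engaged — a current Annual Declaration is held. (k) does not operate here (the lot is solely residential), so (j) stands. So (c) is unavailable.
Exception (d): assembly uses only hand tools; no windows face an adjoining lot — every condition holds. But: (l) operates against (d): the qualifying period is 245 days, less than the 255 days limit. (d) is therefore removed.
No exception is made out. Rhea falls within the general rule.

Yes — Rhea must obtain a building permit.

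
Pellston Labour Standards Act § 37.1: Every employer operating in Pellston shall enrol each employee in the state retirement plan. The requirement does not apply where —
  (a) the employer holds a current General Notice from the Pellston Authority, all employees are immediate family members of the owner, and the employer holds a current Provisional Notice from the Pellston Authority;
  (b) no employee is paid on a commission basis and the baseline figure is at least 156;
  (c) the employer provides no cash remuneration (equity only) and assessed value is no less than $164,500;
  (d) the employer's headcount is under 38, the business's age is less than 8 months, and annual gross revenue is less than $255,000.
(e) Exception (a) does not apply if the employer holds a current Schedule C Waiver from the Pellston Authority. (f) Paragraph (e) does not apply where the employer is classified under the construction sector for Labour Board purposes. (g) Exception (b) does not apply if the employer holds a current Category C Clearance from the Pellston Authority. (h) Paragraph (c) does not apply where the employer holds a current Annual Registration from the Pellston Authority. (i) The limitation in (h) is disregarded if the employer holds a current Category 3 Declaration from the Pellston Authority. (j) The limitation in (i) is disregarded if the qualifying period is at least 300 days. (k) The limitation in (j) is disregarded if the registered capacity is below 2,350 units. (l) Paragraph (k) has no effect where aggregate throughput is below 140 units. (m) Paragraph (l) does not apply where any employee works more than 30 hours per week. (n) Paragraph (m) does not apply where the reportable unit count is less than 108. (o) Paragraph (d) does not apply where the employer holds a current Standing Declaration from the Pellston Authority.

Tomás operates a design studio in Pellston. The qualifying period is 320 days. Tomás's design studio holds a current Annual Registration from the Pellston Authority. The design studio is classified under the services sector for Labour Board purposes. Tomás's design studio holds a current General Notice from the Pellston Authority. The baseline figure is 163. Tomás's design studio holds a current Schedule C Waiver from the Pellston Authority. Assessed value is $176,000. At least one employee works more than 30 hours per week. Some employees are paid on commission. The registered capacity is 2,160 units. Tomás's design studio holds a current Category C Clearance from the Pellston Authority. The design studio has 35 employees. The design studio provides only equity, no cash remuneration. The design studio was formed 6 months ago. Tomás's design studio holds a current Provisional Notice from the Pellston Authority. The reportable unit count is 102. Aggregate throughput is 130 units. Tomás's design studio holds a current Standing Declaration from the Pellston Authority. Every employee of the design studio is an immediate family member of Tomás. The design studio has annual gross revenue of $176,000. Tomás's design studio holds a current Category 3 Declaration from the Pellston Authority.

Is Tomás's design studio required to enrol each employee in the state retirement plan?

Yes — Tomás's design studio must enrol each employee in the state retirement plan.

Exception (a) is satisfied on its face — a current General Notice is held; every employee is an immediate family member; a current Provisional Notice is held. But: (e) operates against (a): a current Schedule C Waiver is held. (f), which would lift (e), is inapplicable — the design studio is classified under the services sector. Exception (a) does not apply.
Exception (b) fails — some employees are paid on commission.
All of (c)'s requirements are met (remuneration is equity-only; assessed value is $176,000, meeting the $164,500 threshold). But: (h) operates — a current Annual Registration is held. (i) would limit (h) — a current Category 3 Declaration is held — but (j) sets (i) aside: (j) operates against (i): the qualifying period is 320 days, meeting the 300 days threshold. (k) would limit (j) — the registered capacity is 2,160 units, below the 2,350 units limit — but (l) sets (k) aside: (l) operates against (k): aggregate throughput is 130 units, below the 140 units limit. (m) is triggered (at least one employee exceeds 30 hours/week), but is set aside by (n): (n) is triggered — the reportable unit count is 102, less than the 108 limit. Exception (c) does not apply.
All of (d)'s requirements are met (the employer's headcount is 35, under the 38 limit; the business's age is 6 months, less than the 8 months limit; annual gross revenue is $176,000, less than the $255,000 limit). But applying paragraph (o): (o) operates — a current Standing Declaration is held. Exception (d) does not apply.
Every exception is unavailable, so the rule governs.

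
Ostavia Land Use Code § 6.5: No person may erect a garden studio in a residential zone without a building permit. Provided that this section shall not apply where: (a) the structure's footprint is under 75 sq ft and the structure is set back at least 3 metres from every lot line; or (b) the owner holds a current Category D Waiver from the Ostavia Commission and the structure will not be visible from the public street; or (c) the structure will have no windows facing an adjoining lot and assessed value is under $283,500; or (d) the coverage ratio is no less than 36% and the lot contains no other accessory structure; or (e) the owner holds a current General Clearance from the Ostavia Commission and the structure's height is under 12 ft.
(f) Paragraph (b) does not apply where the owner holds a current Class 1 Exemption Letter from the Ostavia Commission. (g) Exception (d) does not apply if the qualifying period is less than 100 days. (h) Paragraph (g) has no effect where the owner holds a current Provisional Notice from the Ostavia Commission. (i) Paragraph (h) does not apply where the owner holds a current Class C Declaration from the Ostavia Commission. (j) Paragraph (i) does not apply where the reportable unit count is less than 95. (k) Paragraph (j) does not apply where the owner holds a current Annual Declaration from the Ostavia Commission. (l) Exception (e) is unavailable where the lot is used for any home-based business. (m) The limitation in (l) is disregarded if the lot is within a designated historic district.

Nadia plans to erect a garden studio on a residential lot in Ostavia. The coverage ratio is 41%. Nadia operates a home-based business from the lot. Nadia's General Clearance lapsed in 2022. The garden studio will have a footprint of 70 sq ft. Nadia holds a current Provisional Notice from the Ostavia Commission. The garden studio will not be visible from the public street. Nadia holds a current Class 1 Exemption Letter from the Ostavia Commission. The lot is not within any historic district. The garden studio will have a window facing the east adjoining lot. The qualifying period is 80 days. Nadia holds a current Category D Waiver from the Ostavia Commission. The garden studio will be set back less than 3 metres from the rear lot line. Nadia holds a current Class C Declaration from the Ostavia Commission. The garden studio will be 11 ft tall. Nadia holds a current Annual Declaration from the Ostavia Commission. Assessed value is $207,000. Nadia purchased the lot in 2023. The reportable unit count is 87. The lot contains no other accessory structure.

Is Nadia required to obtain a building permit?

Yes — Nadia must obtain a building permit.

Exception (a) requires that the structure is set back at least 3 metres from every lot line; but the rear setback is under 3 m, so (a) is unavailable.
Exception (b)'s conditions are all satisfied: a current Category D Waiver is held; the structure will not be visible from the street. But applying paragraph (f): (f) applies — a current Class 1 Exemption Letter is held. (b) is therefore removed.
Exception (c) fails — a window faces an adjoining lot.
All of (d)'s requirements are met (the coverage ratio is 41%, meeting the 36% threshold; the lot has no other accessory structure). But applying paragraphs (g)–(k): (g) operates — the qualifying period is 80 days, less than the 100 days limit. (h) operates (a current Provisional Notice is held), but is set aside by (i): (i) operates — a current Class C Declaration is held. (j) is engaged (the reportable unit count is 87, less than the 95 limit), but is set aside by (k): (k) operates — a current Annual Declaration is held. Exception (d) does not apply.
Exception (e) does not apply: no current General Clearance is held.
Every exception is unavailable, so the rule governs.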